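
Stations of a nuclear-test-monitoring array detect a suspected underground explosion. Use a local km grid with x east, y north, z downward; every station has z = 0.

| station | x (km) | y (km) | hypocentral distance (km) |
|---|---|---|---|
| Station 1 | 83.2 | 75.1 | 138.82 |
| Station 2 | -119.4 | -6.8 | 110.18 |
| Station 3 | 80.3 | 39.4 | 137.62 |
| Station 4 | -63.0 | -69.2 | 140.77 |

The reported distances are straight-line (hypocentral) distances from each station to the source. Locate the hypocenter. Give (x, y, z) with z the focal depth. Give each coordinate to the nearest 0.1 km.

x ≈ -47.4 km, y ≈ 63.1 km, depth ≈ 45.5 km

Each station gives a sphere (x−x_i)² + (y−y_i)² + z² = d_i² (stations at z=0).
Subtracting the Station 1 sphere from Station 2 and Station 3: z² cancels, leaving linear equations in x and y:
-405.2 x − 163.8 y = 8871.71
-5.8 x − 71.4 y = -4230.07
Solving: x ≈ -47.401, y ≈ 63.095 km (keep extra digits for the depth step; rounded: -47.4, 63.1).
Then from the Station 1 sphere: z² = 138.82² − (x − 83.2)² − (y − 75.1)² with x = -47.401, y = 63.095, so z ≈ 45.500 ≈ 45.5 km.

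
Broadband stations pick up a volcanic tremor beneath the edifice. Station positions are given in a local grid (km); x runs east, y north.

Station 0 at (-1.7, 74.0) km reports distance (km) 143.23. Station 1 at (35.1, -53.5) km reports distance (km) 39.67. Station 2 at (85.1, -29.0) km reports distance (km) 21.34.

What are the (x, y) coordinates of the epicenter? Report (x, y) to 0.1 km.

x ≈ 74.3 km, y ≈ -47.4 km

Circle about each station: (x + 1.7)² + (y − 74.0)² = 143.23²; (x − 35.1)² + (y + 53.5)² = 39.67²; (x − 85.1)² + (y + 29.0)² = 21.34².
Subtracting pairs of circle equations eliminates x²+y² and gives linear equations (the radical axes):
73.6 x − 255.0 y = 17556.49
173.6 x − 206.0 y = 22663.56
Solving the 2×2 system: x ≈ 74.3, y ≈ -47.4 km.
Check against Station 0 (with the unrounded x, y): √((x + 1.7)²+(y − 74.0)²) = 143.23 ≈ 143.23 km. ✓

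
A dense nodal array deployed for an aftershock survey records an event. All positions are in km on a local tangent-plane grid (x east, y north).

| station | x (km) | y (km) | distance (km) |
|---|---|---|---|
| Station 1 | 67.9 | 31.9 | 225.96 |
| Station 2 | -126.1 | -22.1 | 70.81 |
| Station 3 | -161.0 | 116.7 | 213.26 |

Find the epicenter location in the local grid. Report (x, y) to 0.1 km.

Circle about each station: (x − 67.9)² + (y − 31.9)² = 225.96²; (x + 126.1)² + (y + 22.1)² = 70.81²; (x + 161.0)² + (y − 116.7)² = 213.26².
Subtracting the Station 1 equation from the Station 2 and Station 3 equations removes the quadratic terms:
-388.0 x − 108.0 y = 56805.47
-457.8 x + 169.6 y = 39489.96
Solving the 2×2 system: x ≈ -120.6, y ≈ -92.7 km.

-120.6 km east, -92.7 km north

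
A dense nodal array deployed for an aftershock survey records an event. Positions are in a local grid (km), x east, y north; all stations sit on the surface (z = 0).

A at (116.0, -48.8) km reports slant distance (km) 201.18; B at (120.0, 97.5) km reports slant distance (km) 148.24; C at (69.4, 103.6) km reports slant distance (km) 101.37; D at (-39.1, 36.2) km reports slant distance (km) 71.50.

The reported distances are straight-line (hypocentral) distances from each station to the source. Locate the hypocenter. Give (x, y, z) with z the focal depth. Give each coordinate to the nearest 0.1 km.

(-22.0, 91.4, 42.1)

Each station gives a sphere (x−x_i)² + (y−y_i)² + z² = d_i² (stations at z=0).
Subtracting the A sphere from B and C: z² cancels, leaving linear equations in x and y:
8.0 x + 292.6 y = 26567.10
-93.2 x + 304.8 y = 29909.40
Solving: x ≈ -22.008, y ≈ 91.398 km (keep extra digits for the depth step; rounded: -22.0, 91.4).
Then from the A sphere: z² = 201.18² − (x − 116.0)² − (y + 48.8)² with x = -22.008, y = 91.398, so z ≈ 42.092 ≈ 42.1 km.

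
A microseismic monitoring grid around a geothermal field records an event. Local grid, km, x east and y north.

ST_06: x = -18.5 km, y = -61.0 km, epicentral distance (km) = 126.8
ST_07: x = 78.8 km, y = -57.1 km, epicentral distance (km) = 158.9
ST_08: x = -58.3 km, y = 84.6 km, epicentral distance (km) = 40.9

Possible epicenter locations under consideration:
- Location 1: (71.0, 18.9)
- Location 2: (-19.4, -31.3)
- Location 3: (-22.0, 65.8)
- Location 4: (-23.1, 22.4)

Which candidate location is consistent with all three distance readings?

Location 3

For each candidate, compare |candidate − station| to the reported distance:
Location 1: residuals ST_06 6.8, ST_07 82.5, ST_08 104.1 → max 104.1 km
Location 2: residuals ST_06 97.1, ST_07 57.4, ST_08 81.4 → max 97.1 km
Location 3: residuals ST_06 0.0, ST_07 0.0, ST_08 0.0 → max 0.0 km
Location 4: residuals ST_06 43.3, ST_07 29.7, ST_08 30.6 → max 43.3 km
Only Location 3 has all residuals ≈ 0.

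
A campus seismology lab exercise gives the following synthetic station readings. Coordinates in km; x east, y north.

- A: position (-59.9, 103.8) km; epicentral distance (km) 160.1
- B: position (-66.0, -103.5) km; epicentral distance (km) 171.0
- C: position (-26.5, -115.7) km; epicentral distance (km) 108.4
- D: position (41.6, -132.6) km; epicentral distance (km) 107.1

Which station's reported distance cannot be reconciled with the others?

Solve using three stations at a time. Using A, C, D (subtract circle equations pairwise → linear system) gives (x, y) ≈ (34.0, -25.8).
Distances from that point to each station vs reported:
  A: calculated 160.1 vs reported 160.1 → residual 0.0 km
  B: calculated 126.6 vs reported 171.0 → residual 44.4 km
  C: calculated 108.3 vs reported 108.4 → residual 0.1 km
  D: calculated 107.0 vs reported 107.1 → residual 0.1 km
A, C, D are mutually consistent (residuals ≈ 0); B is off by 44.4 km.

B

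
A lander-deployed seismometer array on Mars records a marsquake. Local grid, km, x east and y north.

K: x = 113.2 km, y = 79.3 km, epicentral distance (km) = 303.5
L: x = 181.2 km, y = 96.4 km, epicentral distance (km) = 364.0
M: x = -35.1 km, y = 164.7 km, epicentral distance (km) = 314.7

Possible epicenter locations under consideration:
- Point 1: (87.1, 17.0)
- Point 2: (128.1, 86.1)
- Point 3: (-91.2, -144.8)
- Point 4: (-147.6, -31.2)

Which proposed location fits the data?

Point 3

For each candidate, compare |candidate − station| to the reported distance:
Point 1: residuals K 236.0, L 240.9, M 123.0 → max 240.9 km
Point 2: residuals K 287.1, L 309.9, M 133.6 → max 309.9 km
Point 3: residuals K 0.2, L 0.2, M 0.2 → max 0.2 km
Point 4: residuals K 20.3, L 11.3, M 88.8 → max 88.8 km
Only Point 3 has all residuals ≈ 0.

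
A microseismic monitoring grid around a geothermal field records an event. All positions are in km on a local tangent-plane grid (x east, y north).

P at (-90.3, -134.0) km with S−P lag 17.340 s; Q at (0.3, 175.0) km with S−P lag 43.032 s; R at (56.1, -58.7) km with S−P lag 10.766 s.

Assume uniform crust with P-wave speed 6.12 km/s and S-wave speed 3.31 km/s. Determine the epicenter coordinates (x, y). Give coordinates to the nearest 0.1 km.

34.7 km east, -133.3 km north

Distance from S−P lag: d = Δt · v_P v_S / (v_P − v_S) = Δt · (6.12·3.31)/(6.12−3.31) ≈ 7.2090·Δt.
So d_P = 125.00, d_Q = 310.22, d_R = 77.61 km.
Circle about each station: (x + 90.3)² + (y + 134.0)² = 125.00²; (x − 0.3)² + (y − 175.0)² = 310.22²; (x − 56.1)² + (y + 58.7)² = 77.61².
Subtracting the P equation from the Q and R equations removes the quadratic terms:
181.2 x + 618.0 y = -76096.45
292.8 x + 150.6 y = -9915.50
Solving the 2×2 system: x ≈ 34.7, y ≈ -133.3 km.
Check against P (with the unrounded x, y): √((x + 90.3)²+(y + 134.0)²) = 125.00 ≈ 125.00 km. ✓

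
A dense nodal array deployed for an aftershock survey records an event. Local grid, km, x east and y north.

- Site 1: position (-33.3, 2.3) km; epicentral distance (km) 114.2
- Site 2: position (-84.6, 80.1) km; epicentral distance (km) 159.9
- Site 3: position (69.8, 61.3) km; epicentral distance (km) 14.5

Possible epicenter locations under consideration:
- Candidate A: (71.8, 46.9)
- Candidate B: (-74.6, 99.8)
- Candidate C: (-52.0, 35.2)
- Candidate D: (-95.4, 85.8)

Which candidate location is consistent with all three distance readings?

Candidate A

For each candidate, compare |candidate − station| to the reported distance:
Candidate A: residuals Site 1 0.0, Site 2 0.0, Site 3 0.0 → max 0.0 km
Candidate B: residuals Site 1 8.3, Site 2 137.8, Site 3 134.9 → max 137.8 km
Candidate C: residuals Site 1 76.4, Site 2 104.4, Site 3 110.1 → max 110.1 km
Candidate D: residuals Site 1 10.1, Site 2 147.7, Site 3 152.5 → max 152.5 km
Only Candidate A has all residuals ≈ 0.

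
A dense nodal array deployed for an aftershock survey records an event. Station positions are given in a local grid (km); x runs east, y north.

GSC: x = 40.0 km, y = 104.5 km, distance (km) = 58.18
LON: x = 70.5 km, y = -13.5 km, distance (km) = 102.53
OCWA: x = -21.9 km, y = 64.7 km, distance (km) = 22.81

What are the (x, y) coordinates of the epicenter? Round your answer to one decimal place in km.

0.7 km east, 61.6 km north

Circle about each station: (x − 40.0)² + (y − 104.5)² = 58.18²; (x − 70.5)² + (y + 13.5)² = 102.53²; (x + 21.9)² + (y − 64.7)² = 22.81².
Subtracting pairs of circle equations eliminates x²+y² and gives linear equations (the radical axes):
61.0 x − 236.0 y = -14495.24
-123.8 x − 79.6 y = -4989.93
Solving the 2×2 system: x ≈ 0.7, y ≈ 61.6 km.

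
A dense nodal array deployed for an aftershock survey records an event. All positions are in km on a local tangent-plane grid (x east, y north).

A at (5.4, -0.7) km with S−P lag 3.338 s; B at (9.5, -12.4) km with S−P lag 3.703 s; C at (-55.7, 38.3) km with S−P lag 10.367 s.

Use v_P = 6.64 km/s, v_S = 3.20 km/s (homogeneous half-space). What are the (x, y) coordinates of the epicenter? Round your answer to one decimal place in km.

Distance from S−P lag: d = Δt · v_P v_S / (v_P − v_S) = Δt · (6.64·3.20)/(6.64−3.20) ≈ 6.1767·Δt.
So d_A = 20.62, d_B = 22.87, d_C = 64.03 km.
Circle about each station: (x − 5.4)² + (y + 0.7)² = 20.62²; (x − 9.5)² + (y + 12.4)² = 22.87²; (x + 55.7)² + (y − 38.3)² = 64.03².
Subtracting pairs of circle equations eliminates x²+y² and gives linear equations (the radical axes):
8.2 x − 23.4 y = 116.51
-122.2 x + 78.0 y = 865.07
Solving the 2×2 system: x ≈ -13.2, y ≈ -9.6 km.

-13.2 km east, -9.6 km north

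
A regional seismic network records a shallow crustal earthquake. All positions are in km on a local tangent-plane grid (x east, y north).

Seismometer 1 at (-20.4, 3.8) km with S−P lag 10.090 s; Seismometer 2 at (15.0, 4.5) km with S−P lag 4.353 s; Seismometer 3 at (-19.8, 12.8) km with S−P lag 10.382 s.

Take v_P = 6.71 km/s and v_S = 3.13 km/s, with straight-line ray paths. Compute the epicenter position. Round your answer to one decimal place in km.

Distance from S−P lag: d = Δt · v_P v_S / (v_P − v_S) = Δt · (6.71·3.13)/(6.71−3.13) ≈ 5.8666·Δt.
So d_Seismometer 1 = 59.19, d_Seismometer 2 = 25.54, d_Seismometer 3 = 60.91 km.
Circle about each station: (x + 20.4)² + (y − 3.8)² = 59.19²; (x − 15.0)² + (y − 4.5)² = 25.54²; (x + 19.8)² + (y − 12.8)² = 60.91².
Subtracting the Seismometer 1 equation from the Seismometer 2 and Seismometer 3 equations removes the quadratic terms:
70.8 x + 1.4 y = 2665.81
1.2 x + 18.0 y = -81.29
Solving the 2×2 system: x ≈ 37.8, y ≈ -7.0 km.

(37.8, -7.0)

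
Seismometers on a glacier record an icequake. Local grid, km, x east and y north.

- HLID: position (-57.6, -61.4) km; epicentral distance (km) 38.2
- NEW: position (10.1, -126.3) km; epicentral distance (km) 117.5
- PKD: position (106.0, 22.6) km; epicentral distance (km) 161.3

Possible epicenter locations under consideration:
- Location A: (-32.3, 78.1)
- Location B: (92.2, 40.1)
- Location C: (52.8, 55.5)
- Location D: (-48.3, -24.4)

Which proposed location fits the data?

Location D

For each candidate, compare |candidate − station| to the reported distance:
Location A: residuals HLID 103.6, NEW 91.3, PKD 12.3 → max 103.6 km
Location B: residuals HLID 142.7, NEW 68.1, PKD 139.0 → max 142.7 km
Location C: residuals HLID 122.6, NEW 69.2, PKD 98.7 → max 122.6 km
Location D: residuals HLID 0.0, NEW 0.1, PKD 0.0 → max 0.1 km
Only Location D has all residuals ≈ 0.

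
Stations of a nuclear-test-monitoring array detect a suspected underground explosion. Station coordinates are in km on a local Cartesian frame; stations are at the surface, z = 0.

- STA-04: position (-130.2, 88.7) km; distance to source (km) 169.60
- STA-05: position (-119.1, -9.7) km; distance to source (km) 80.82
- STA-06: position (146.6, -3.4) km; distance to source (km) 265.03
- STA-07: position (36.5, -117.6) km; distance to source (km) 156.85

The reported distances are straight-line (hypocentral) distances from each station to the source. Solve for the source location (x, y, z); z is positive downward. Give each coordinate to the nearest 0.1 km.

(-104.6, -71.2, 50.4)

Each station gives a sphere (x−x_i)² + (y−y_i)² + z² = d_i² (stations at z=0).
Subtracting the STA-04 sphere from STA-05 and STA-06: z² cancels, leaving linear equations in x and y:
22.2 x − 196.8 y = 11691.46
553.6 x − 184.2 y = -44793.35
Solving: x ≈ -104.606, y ≈ -71.208 km (keep extra digits for the depth step; rounded: -104.6, -71.2).
Then from the STA-04 sphere: z² = 169.60² − (x + 130.2)² − (y − 88.7)² with x = -104.606, y = -71.208, so z ≈ 50.384 ≈ 50.4 km.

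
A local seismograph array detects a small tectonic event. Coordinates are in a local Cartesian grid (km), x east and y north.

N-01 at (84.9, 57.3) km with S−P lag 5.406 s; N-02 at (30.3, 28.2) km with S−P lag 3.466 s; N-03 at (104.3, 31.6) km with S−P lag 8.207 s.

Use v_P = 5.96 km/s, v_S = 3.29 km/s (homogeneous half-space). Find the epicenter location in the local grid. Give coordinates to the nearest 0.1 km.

46.3 km east, 48.0 km north

Distance from S−P lag: d = Δt · v_P v_S / (v_P − v_S) = Δt · (5.96·3.29)/(5.96−3.29) ≈ 7.3440·Δt.
So d_N-01 = 39.70, d_N-02 = 25.45, d_N-03 = 60.27 km.
Circle about each station: (x − 84.9)² + (y − 57.3)² = 39.70²; (x − 30.3)² + (y − 28.2)² = 25.45²; (x − 104.3)² + (y − 31.6)² = 60.27².
Subtracting the N-01 equation from the N-02 and N-03 equations removes the quadratic terms:
-109.2 x − 58.2 y = -7849.58
38.8 x − 51.4 y = -670.63
Solving the 2×2 system: x ≈ 46.3, y ≈ 48.0 km.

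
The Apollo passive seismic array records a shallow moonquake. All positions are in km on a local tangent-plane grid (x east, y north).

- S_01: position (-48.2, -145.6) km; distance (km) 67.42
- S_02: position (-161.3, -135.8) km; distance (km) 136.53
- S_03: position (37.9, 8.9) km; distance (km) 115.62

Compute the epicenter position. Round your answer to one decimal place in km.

Circle about each station: (x + 48.2)² + (y + 145.6)² = 67.42²; (x + 161.3)² + (y + 135.8)² = 136.53²; (x − 37.9)² + (y − 8.9)² = 115.62².
Subtracting the S_01 equation from the S_02 and S_03 equations removes the quadratic terms:
-226.2 x + 19.6 y = 6841.75
172.2 x + 309.0 y = -30829.51
Solving the 2×2 system: x ≈ -37.1, y ≈ -79.1 km.
Check against S_01 (with the unrounded x, y): √((x + 48.2)²+(y + 145.6)²) = 67.42 ≈ 67.42 km. ✓

-37.1 km east, -79.1 km north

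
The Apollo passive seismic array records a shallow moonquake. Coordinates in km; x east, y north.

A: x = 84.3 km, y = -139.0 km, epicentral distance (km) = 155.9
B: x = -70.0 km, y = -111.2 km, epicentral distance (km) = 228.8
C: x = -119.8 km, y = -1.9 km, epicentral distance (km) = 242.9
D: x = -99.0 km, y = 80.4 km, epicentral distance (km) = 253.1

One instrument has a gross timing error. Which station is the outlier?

D

Solve using three stations at a time. Using A, B, C (subtract circle equations pairwise → linear system) gives (x, y) ≈ (122.8, 12.2).
Distances from that point to each station vs reported:
  A: calculated 156.0 vs reported 155.9 → residual 0.1 km
  B: calculated 228.9 vs reported 228.8 → residual 0.1 km
  C: calculated 243.0 vs reported 242.9 → residual 0.1 km
  D: calculated 232.0 vs reported 253.1 → residual 21.1 km
A, B, C are mutually consistent (residuals ≈ 0); D is off by 21.1 km.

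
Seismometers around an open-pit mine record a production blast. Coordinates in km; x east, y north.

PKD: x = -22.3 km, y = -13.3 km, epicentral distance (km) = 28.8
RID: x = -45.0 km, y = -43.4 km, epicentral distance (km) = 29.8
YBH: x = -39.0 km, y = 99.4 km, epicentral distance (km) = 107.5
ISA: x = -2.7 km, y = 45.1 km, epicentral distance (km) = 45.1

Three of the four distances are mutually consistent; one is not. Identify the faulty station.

Solve using three stations at a time. Using PKD, YBH, ISA (subtract circle equations pairwise → linear system) gives (x, y) ≈ (2.9, 0.4).
Distances from that point to each station vs reported:
  PKD: calculated 28.7 vs reported 28.8 → residual 0.1 km
  RID: calculated 64.9 vs reported 29.8 → residual 35.1 km
  YBH: calculated 107.5 vs reported 107.5 → residual 0.0 km
  ISA: calculated 45.0 vs reported 45.1 → residual 0.1 km
PKD, YBH, ISA are mutually consistent (residuals ≈ 0); RID is off by 35.1 km.

RID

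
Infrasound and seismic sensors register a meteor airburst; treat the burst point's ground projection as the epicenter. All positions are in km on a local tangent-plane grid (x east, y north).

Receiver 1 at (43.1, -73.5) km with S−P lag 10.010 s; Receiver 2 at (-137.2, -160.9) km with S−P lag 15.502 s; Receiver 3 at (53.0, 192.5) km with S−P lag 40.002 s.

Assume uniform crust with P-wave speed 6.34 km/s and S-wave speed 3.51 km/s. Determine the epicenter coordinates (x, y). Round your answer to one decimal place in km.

Distance from S−P lag: d = Δt · v_P v_S / (v_P − v_S) = Δt · (6.34·3.51)/(6.34−3.51) ≈ 7.8634·Δt.
So d_Receiver 1 = 78.71, d_Receiver 2 = 121.90, d_Receiver 3 = 314.55 km.
Circle about each station: (x − 43.1)² + (y + 73.5)² = 78.71²; (x + 137.2)² + (y + 160.9)² = 121.90²; (x − 53.0)² + (y − 192.5)² = 314.55².
Subtracting the Receiver 1 equation from the Receiver 2 and Receiver 3 equations removes the quadratic terms:
-360.6 x − 174.8 y = 28788.44
19.8 x + 532.0 y = -60141.05
Solving the 2×2 system: x ≈ -25.5, y ≈ -112.1 km.

x ≈ -25.5 km, y ≈ -112.1 km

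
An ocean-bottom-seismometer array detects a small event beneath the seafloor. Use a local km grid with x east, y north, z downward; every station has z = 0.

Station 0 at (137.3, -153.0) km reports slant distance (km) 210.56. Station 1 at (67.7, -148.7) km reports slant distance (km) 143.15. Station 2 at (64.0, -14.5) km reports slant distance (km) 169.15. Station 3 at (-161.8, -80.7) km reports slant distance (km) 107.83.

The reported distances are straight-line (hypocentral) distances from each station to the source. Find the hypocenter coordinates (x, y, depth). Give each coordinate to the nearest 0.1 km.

x ≈ -66.6 km, y ≈ -115.5 km, depth ≈ 36.8 km

Each station gives a sphere (x−x_i)² + (y−y_i)² + z² = d_i² (stations at z=0).
Subtracting the Station 0 sphere from Station 1 and Station 2: z² cancels, leaving linear equations in x and y:
-139.2 x + 8.6 y = 8278.28
-146.6 x + 277.0 y = -22230.25
Solving: x ≈ -66.606, y ≈ -115.505 km (keep extra digits for the depth step; rounded: -66.6, -115.5).
Then from the Station 0 sphere: z² = 210.56² − (x − 137.3)² − (y + 153.0)² with x = -66.606, y = -115.505, so z ≈ 36.769 ≈ 36.8 km.
Check against Station 3 (with the unrounded solution): distance 107.82 ≈ 107.83 km. ✓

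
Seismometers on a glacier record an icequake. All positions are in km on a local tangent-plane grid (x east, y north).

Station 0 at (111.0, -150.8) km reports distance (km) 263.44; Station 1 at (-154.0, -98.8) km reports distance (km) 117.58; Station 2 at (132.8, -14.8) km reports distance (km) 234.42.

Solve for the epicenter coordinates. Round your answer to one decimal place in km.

x ≈ -100.7 km, y ≈ 6.0 km

Circle about each station: (x − 111.0)² + (y + 150.8)² = 263.44²; (x + 154.0)² + (y + 98.8)² = 117.58²; (x − 132.8)² + (y + 14.8)² = 234.42².
Subtracting the Station 0 equation from the Station 1 and Station 2 equations removes the quadratic terms:
-530.0 x + 104.0 y = 53991.38
43.6 x + 272.0 y = -2758.86
Solving the 2×2 system: x ≈ -100.7, y ≈ 6.0 km.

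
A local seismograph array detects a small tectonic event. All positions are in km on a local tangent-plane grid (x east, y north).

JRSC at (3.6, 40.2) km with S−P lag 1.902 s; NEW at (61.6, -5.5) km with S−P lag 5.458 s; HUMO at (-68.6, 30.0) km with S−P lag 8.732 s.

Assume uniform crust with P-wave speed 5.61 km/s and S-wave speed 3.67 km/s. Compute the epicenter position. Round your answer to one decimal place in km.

Distance from S−P lag: d = Δt · v_P v_S / (v_P − v_S) = Δt · (5.61·3.67)/(5.61−3.67) ≈ 10.6127·Δt.
So d_JRSC = 20.19, d_NEW = 57.92, d_HUMO = 92.67 km.
Circle about each station: (x − 3.6)² + (y − 40.2)² = 20.19²; (x − 61.6)² + (y + 5.5)² = 57.92²; (x + 68.6)² + (y − 30.0)² = 92.67².
Subtracting pairs of circle equations eliminates x²+y² and gives linear equations (the radical axes):
116.0 x − 91.4 y = -751.28
-144.4 x − 20.4 y = -4203.13
Solving the 2×2 system: x ≈ 23.7, y ≈ 38.3 km.
Check against JRSC (with the unrounded x, y): √((x − 3.6)²+(y − 40.2)²) = 20.19 ≈ 20.19 km. ✓

x ≈ 23.7 km, y ≈ 38.3 km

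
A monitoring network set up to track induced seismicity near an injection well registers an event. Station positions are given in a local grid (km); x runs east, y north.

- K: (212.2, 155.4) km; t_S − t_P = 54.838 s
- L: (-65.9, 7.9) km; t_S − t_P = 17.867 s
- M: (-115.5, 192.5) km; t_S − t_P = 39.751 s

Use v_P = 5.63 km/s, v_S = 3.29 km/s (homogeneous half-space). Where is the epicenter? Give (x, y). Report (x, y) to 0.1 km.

Distance from S−P lag: d = Δt · v_P v_S / (v_P − v_S) = Δt · (5.63·3.29)/(5.63−3.29) ≈ 7.9157·Δt.
So d_K = 434.08, d_L = 141.43, d_M = 314.66 km.
Circle about each station: (x − 212.2)² + (y − 155.4)² = 434.08²; (x + 65.9)² + (y − 7.9)² = 141.43²; (x + 115.5)² + (y − 192.5)² = 314.66².
Subtracting the K equation from the L and M equations removes the quadratic terms:
-556.2 x − 295.0 y = 103650.22
-655.4 x + 74.2 y = 70633.03
Solving the 2×2 system: x ≈ -121.6, y ≈ -122.1 km.

-121.6 km east, -122.1 km north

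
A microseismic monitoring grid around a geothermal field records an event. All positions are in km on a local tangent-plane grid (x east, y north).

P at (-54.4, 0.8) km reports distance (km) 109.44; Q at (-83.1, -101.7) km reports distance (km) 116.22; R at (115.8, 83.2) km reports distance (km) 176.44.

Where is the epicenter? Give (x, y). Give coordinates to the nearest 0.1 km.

28.8 km east, -70.3 km north

Circle about each station: (x + 54.4)² + (y − 0.8)² = 109.44²; (x + 83.1)² + (y + 101.7)² = 116.22²; (x − 115.8)² + (y − 83.2)² = 176.44².
Subtracting pairs of circle equations eliminates x²+y² and gives linear equations (the radical axes):
-57.4 x − 205.0 y = 12758.53
340.4 x + 164.8 y = -1782.08
Solving the 2×2 system: x ≈ 28.8, y ≈ -70.3 km.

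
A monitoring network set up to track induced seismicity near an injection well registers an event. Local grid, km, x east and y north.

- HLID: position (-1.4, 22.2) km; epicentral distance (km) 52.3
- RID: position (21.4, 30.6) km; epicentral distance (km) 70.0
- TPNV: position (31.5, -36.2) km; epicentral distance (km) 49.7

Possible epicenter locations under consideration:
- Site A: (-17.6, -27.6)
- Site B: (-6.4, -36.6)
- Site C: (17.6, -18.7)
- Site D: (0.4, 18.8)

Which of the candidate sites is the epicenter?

For each candidate, compare |candidate − station| to the reported distance:
Site A: residuals HLID 0.1, RID 0.1, TPNV 0.1 → max 0.1 km
Site B: residuals HLID 6.7, RID 2.7, TPNV 11.8 → max 11.8 km
Site C: residuals HLID 7.2, RID 20.6, TPNV 27.4 → max 27.4 km
Site D: residuals HLID 48.5, RID 45.9, TPNV 13.5 → max 48.5 km
Only Site A has all residuals ≈ 0.

Site A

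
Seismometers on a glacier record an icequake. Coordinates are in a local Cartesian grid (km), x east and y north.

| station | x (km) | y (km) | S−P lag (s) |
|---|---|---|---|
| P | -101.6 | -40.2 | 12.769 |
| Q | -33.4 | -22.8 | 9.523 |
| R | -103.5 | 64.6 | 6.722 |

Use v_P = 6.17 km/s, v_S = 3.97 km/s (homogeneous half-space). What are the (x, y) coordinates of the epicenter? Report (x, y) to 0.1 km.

-31.0 km east, 83.2 km north

Distance from S−P lag: d = Δt · v_P v_S / (v_P − v_S) = Δt · (6.17·3.97)/(6.17−3.97) ≈ 11.1340·Δt.
So d_P = 142.17, d_Q = 106.03, d_R = 74.84 km.
Circle about each station: (x + 101.6)² + (y + 40.2)² = 142.17²; (x + 33.4)² + (y + 22.8)² = 106.03²; (x + 103.5)² + (y − 64.6)² = 74.84².
Subtracting the P equation from the Q and R equations removes the quadratic terms:
136.4 x + 34.8 y = -1333.25
-3.8 x + 209.6 y = 17558.09
Solving the 2×2 system: x ≈ -31.0, y ≈ 83.2 km.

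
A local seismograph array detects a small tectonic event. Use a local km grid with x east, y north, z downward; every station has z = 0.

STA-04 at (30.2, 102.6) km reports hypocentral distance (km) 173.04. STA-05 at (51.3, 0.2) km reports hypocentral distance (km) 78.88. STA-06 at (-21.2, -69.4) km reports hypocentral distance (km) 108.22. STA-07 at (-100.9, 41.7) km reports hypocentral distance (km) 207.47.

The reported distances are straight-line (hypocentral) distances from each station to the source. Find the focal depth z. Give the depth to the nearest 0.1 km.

Each station gives a sphere (x−x_i)² + (y−y_i)² + z² = d_i² (stations at z=0).
Subtracting the STA-04 sphere from STA-05 and STA-06: z² cancels, leaving linear equations in x and y:
42.2 x − 204.8 y = 14913.72
-102.8 x − 344.0 y = 12058.27
Solving: x ≈ 74.804, y ≈ -57.407 km (keep extra digits for the depth step; rounded: 74.8, -57.4).
Then from the STA-04 sphere: z² = 173.04² − (x − 30.2)² − (y − 102.6)² with x = 74.804, y = -57.407, so z ≈ 48.488 ≈ 48.5 km.
Check against STA-07 (with the unrounded solution): distance 207.47 ≈ 207.47 km. ✓

z ≈ 48.5 km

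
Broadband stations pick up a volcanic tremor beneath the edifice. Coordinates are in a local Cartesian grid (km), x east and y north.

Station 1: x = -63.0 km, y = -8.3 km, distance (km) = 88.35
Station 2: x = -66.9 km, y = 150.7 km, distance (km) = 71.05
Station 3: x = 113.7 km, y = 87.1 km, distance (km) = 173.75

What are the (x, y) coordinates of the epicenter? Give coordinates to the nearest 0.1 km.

Circle about each station: (x + 63.0)² + (y + 8.3)² = 88.35²; (x + 66.9)² + (y − 150.7)² = 71.05²; (x − 113.7)² + (y − 87.1)² = 173.75².
Subtracting the Station 1 equation from the Station 2 and Station 3 equations removes the quadratic terms:
-7.8 x + 318.0 y = 25905.83
353.4 x + 190.8 y = -5907.13
Solving the 2×2 system: x ≈ -59.9, y ≈ 80.0 km.

-59.9 km east, 80.0 km north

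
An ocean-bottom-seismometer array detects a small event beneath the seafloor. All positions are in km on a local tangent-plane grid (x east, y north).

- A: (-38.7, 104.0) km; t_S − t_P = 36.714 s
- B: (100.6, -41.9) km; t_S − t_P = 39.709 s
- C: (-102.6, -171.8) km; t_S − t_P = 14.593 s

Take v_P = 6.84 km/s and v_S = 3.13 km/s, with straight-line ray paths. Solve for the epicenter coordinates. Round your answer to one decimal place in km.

x ≈ -123.4 km, y ≈ -90.2 km

Distance from S−P lag: d = Δt · v_P v_S / (v_P − v_S) = Δt · (6.84·3.13)/(6.84−3.13) ≈ 5.7707·Δt.
So d_A = 211.86, d_B = 229.15, d_C = 84.21 km.
Circle about each station: (x + 38.7)² + (y − 104.0)² = 211.86²; (x − 100.6)² + (y + 41.9)² = 229.15²; (x + 102.6)² + (y + 171.8)² = 84.21².
Subtracting the A equation from the B and C equations removes the quadratic terms:
278.6 x − 291.8 y = -8062.78
-127.8 x − 551.6 y = 65521.65
Solving the 2×2 system: x ≈ -123.4, y ≈ -90.2 km.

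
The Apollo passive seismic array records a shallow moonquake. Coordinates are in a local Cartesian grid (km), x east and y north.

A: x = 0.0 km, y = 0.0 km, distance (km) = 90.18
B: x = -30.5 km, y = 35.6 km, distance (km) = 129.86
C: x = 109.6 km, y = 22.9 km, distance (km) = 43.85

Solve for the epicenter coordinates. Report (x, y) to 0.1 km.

x ≈ 88.8 km, y ≈ -15.7 km

Circle about each station: x² + y² = 90.18²; (x + 30.5)² + (y − 35.6)² = 129.86²; (x − 109.6)² + (y − 22.9)² = 43.85².
Subtracting pairs of circle equations eliminates x²+y² and gives linear equations (the radical axes):
-61.0 x + 71.2 y = -6533.58
219.2 x + 45.8 y = 18746.18
Solving the 2×2 system: x ≈ 88.8, y ≈ -15.7 km.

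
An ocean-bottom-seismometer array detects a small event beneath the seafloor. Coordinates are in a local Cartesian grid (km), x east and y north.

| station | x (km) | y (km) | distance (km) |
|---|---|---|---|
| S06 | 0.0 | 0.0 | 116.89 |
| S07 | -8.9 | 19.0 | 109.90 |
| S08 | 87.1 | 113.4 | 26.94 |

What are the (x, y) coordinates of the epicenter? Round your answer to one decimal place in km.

x ≈ 75.9 km, y ≈ 88.9 km

Circle about each station: x² + y² = 116.89²; (x + 8.9)² + (y − 19.0)² = 109.90²; (x − 87.1)² + (y − 113.4)² = 26.94².
Subtracting pairs of circle equations eliminates x²+y² and gives linear equations (the radical axes):
-17.8 x + 38.0 y = 2025.47
174.2 x + 226.8 y = 33383.48
Solving the 2×2 system: x ≈ 75.9, y ≈ 88.9 km.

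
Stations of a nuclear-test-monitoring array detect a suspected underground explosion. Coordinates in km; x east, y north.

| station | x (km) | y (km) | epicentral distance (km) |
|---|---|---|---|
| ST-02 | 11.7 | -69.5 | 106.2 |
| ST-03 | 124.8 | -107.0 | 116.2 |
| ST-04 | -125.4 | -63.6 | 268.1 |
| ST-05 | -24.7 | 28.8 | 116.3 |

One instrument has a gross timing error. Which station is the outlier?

Solve using three stations at a time. Using ST-02, ST-03, ST-05 (subtract circle equations pairwise → linear system) gives (x, y) ≈ (88.8, 3.5).
Distances from that point to each station vs reported:
  ST-02: calculated 106.2 vs reported 106.2 → residual 0.0 km
  ST-03: calculated 116.2 vs reported 116.2 → residual 0.0 km
  ST-04: calculated 224.5 vs reported 268.1 → residual 43.6 km
  ST-05: calculated 116.3 vs reported 116.3 → residual 0.0 km
ST-02, ST-03, ST-05 are mutually consistent (residuals ≈ 0); ST-04 is off by 43.6 km.

ST-04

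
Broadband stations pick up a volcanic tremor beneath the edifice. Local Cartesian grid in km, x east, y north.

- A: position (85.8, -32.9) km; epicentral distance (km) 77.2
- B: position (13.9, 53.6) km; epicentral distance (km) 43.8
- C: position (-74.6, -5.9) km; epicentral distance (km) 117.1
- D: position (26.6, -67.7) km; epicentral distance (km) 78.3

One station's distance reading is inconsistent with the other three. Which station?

Solve using three stations at a time. Using A, B, D (subtract circle equations pairwise → linear system) gives (x, y) ≈ (21.9, 10.5).
Distances from that point to each station vs reported:
  A: calculated 77.2 vs reported 77.2 → residual 0.0 km
  B: calculated 43.9 vs reported 43.8 → residual 0.1 km
  C: calculated 97.9 vs reported 117.1 → residual 19.2 km
  D: calculated 78.3 vs reported 78.3 → residual 0.0 km
A, B, D are mutually consistent (residuals ≈ 0); C is off by 19.2 km.

C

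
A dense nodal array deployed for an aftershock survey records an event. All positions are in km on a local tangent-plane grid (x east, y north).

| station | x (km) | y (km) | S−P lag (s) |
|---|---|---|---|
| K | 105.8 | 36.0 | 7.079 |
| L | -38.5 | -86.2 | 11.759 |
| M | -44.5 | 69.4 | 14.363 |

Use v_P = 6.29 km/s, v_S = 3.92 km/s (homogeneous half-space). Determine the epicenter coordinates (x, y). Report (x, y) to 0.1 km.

Distance from S−P lag: d = Δt · v_P v_S / (v_P − v_S) = Δt · (6.29·3.92)/(6.29−3.92) ≈ 10.4037·Δt.
So d_K = 73.65, d_L = 122.34, d_M = 149.43 km.
Circle about each station: (x − 105.8)² + (y − 36.0)² = 73.65²; (x + 38.5)² + (y + 86.2)² = 122.34²; (x + 44.5)² + (y − 69.4)² = 149.43².
Subtracting pairs of circle equations eliminates x²+y² and gives linear equations (the radical axes):
-288.6 x − 244.4 y = -13119.70
-300.6 x + 66.8 y = -22598.03
Solving the 2×2 system: x ≈ 69.0, y ≈ -27.8 km.

x ≈ 69.0 km, y ≈ -27.8 km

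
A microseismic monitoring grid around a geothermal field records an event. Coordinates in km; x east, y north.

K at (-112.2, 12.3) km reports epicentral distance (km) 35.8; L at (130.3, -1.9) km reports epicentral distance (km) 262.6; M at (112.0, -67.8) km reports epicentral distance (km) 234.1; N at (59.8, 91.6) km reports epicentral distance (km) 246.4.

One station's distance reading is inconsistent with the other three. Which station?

K

Solve using three stations at a time. Using L, M, N (subtract circle equations pairwise → linear system) gives (x, y) ≈ (-122.0, -74.7).
Distances from that point to each station vs reported:
  K: calculated 87.6 vs reported 35.8 → residual 51.8 km
  L: calculated 262.6 vs reported 262.6 → residual 0.0 km
  M: calculated 234.1 vs reported 234.1 → residual 0.0 km
  N: calculated 246.4 vs reported 246.4 → residual 0.0 km
L, M, N are mutually consistent (residuals ≈ 0); K is off by 51.8 km.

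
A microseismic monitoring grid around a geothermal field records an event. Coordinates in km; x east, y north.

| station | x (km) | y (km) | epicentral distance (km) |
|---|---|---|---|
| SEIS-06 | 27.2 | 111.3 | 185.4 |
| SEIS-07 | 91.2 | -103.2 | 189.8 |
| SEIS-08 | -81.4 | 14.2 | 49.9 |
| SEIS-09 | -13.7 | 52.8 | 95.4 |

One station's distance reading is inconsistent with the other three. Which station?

SEIS-09

Solve using three stations at a time. Using SEIS-06, SEIS-07, SEIS-08 (subtract circle equations pairwise → linear system) gives (x, y) ≈ (-86.1, -35.5).
Distances from that point to each station vs reported:
  SEIS-06: calculated 185.4 vs reported 185.4 → residual 0.0 km
  SEIS-07: calculated 189.8 vs reported 189.8 → residual 0.0 km
  SEIS-08: calculated 49.9 vs reported 49.9 → residual 0.0 km
  SEIS-09: calculated 114.1 vs reported 95.4 → residual 18.7 km
SEIS-06, SEIS-07, SEIS-08 are mutually consistent (residuals ≈ 0); SEIS-09 is off by 18.7 km.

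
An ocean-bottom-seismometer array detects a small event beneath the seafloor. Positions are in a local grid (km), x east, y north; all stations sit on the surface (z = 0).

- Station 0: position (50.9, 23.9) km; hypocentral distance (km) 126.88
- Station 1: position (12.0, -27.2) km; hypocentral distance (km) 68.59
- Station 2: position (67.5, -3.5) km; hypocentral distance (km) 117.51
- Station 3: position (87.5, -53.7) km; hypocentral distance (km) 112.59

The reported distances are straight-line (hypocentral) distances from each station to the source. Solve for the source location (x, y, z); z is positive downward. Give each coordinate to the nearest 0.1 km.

x ≈ -15.9 km, y ≈ -77.1 km, depth ≈ 37.9 km

Each station gives a sphere (x−x_i)² + (y−y_i)² + z² = d_i² (stations at z=0).
Subtracting the Station 0 sphere from Station 1 and Station 2: z² cancels, leaving linear equations in x and y:
-77.8 x − 102.2 y = 9115.77
33.2 x − 54.8 y = 3696.41
Solving: x ≈ -15.904, y ≈ -77.088 km (keep extra digits for the depth step; rounded: -15.9, -77.1).
Then from the Station 0 sphere: z² = 126.88² − (x − 50.9)² − (y − 23.9)² with x = -15.904, y = -77.088, so z ≈ 37.910 ≈ 37.9 km.
Check against Station 3 (with the unrounded solution): distance 112.59 ≈ 112.59 km. ✓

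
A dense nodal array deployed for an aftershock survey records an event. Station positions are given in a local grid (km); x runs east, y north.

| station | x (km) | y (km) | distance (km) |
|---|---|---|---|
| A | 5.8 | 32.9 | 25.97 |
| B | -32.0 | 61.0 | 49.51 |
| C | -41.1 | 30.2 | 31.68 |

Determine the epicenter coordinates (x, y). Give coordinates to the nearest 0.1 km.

-13.2 km east, 15.2 km north

Circle about each station: (x − 5.8)² + (y − 32.9)² = 25.97²; (x + 32.0)² + (y − 61.0)² = 49.51²; (x + 41.1)² + (y − 30.2)² = 31.68².
Subtracting the A equation from the B and C equations removes the quadratic terms:
-75.6 x + 56.2 y = 1852.15
-93.8 x − 5.4 y = 1156.02
Solving the 2×2 system: x ≈ -13.2, y ≈ 15.2 km.
Check against A (with the unrounded x, y): √((x − 5.8)²+(y − 32.9)²) = 25.97 ≈ 25.97 km. ✓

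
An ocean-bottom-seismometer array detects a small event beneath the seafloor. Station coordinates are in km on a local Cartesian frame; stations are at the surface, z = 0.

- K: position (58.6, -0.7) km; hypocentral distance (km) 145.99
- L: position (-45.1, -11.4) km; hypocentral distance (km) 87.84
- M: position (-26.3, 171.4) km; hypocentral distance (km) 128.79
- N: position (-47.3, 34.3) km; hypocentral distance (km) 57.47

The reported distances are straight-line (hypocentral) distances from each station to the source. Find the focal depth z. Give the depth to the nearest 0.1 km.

48.7 km

Each station gives a sphere (x−x_i)² + (y−y_i)² + z² = d_i² (stations at z=0).
Subtracting the K sphere from L and M: z² cancels, leaving linear equations in x and y:
-207.4 x − 21.4 y = 12326.73
-169.8 x + 344.2 y = 31361.42
Solving: x ≈ -65.502, y ≈ 58.801 km (keep extra digits for the depth step; rounded: -65.5, 58.8).
Then from the K sphere: z² = 145.99² − (x − 58.6)² − (y + 0.7)² with x = -65.502, y = 58.801, so z ≈ 48.697 ≈ 48.7 km.
Check against N (with the unrounded solution): distance 57.47 ≈ 57.47 km. ✓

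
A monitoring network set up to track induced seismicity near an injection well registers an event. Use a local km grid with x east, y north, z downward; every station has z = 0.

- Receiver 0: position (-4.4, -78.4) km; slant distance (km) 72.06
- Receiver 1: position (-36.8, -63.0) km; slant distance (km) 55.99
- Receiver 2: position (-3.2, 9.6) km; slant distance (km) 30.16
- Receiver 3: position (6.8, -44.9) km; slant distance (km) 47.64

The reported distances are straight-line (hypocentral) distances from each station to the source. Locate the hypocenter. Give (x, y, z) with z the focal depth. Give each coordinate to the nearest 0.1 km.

x ≈ -23.4 km, y ≈ -9.8 km, depth ≈ 11.2 km

Each station gives a sphere (x−x_i)² + (y−y_i)² + z² = d_i² (stations at z=0).
Subtracting the Receiver 0 sphere from Receiver 1 and Receiver 2: z² cancels, leaving linear equations in x and y:
-64.8 x + 30.8 y = 1215.08
2.4 x + 176.0 y = -1780.50
Solving: x ≈ -23.408, y ≈ -9.797 km (keep extra digits for the depth step; rounded: -23.4, -9.8).
Then from the Receiver 0 sphere: z² = 72.06² − (x + 4.4)² − (y + 78.4)² with x = -23.408, y = -9.797, so z ≈ 11.179 ≈ 11.2 km.
Check against Receiver 3 (with the unrounded solution): distance 47.64 ≈ 47.64 km. ✓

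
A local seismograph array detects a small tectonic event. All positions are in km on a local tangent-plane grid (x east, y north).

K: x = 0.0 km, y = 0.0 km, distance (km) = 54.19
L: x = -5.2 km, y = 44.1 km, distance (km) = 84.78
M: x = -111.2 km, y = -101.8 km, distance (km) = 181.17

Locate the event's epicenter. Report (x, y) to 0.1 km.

Circle about each station: x² + y² = 54.19²; (x + 5.2)² + (y − 44.1)² = 84.78²; (x + 111.2)² + (y + 101.8)² = 181.17².
Subtracting the K equation from the L and M equations removes the quadratic terms:
-10.4 x + 88.2 y = -2279.24
-222.4 x − 203.6 y = -7157.33
Solving the 2×2 system: x ≈ 50.4, y ≈ -19.9 km.
Check against K (with the unrounded x, y): √(x²+y²) = 54.19 ≈ 54.19 km. ✓

x ≈ 50.4 km, y ≈ -19.9 km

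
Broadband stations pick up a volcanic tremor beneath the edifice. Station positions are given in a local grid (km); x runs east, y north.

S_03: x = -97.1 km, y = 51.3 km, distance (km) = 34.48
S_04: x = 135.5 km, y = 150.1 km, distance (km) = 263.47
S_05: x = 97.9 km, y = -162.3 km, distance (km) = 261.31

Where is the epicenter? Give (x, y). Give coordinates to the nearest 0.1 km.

(-92.0, 17.2)

Circle about each station: (x + 97.1)² + (y − 51.3)² = 34.48²; (x − 135.5)² + (y − 150.1)² = 263.47²; (x − 97.9)² + (y + 162.3)² = 261.31².
Subtracting pairs of circle equations eliminates x²+y² and gives linear equations (the radical axes):
465.2 x + 197.6 y = -39397.41
390.0 x − 427.2 y = -43228.45
Solving the 2×2 system: x ≈ -92.0, y ≈ 17.2 km.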